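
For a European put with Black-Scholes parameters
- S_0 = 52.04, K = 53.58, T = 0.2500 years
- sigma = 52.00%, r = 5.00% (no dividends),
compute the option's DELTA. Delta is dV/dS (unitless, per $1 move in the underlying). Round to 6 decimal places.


Answer: Delta = -0.473724

Derivation:
d1 = 0.0659107290; d2 = -0.1940892710
phi(d1) = 0.3980766735; exp(-qT) = 1.0000000000; exp(-rT) = 0.9875778005
N(-d1) = 0.4737244493
Delta = -exp(-qT) * N(-d1) = -1.0000000000 * 0.4737244493 = -0.473724


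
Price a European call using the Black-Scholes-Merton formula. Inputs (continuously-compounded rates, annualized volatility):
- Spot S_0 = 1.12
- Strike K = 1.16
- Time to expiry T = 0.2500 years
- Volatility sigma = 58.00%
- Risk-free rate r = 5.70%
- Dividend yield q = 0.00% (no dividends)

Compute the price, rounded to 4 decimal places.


d1 = (ln(S/K) + (r - q + 0.5*sigma^2) * T) / (sigma * sqrt(T)) = 0.07313338
d2 = d1 - sigma * sqrt(T) = -0.21686662
exp(-rT) = 0.98585105; exp(-qT) = 1.00000000
C = S_0 * exp(-qT) * N(d1) - K * exp(-rT) * N(d2)
N(d1) = 0.52915001; N(d2) = 0.41415615
C = 1.1200 * 1.00000000 * 0.52915001 - 1.1600 * 0.98585105 * 0.41415615 = 0.1190

Answer: Price = 0.1190


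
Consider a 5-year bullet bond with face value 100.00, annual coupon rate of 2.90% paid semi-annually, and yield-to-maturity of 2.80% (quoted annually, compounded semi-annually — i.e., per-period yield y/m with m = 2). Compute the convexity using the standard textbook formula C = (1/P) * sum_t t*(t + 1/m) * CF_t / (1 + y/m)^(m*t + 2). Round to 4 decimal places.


Answer: Convexity = 24.5539

Derivation:
Coupon per period c = face * coupon_rate / m = 1.450000
Periods per year m = 2; per-period yield y/m = 0.014000
Number of cashflows N = 10
Cashflows (t years, CF_t, discount factor 1/(1+y/m)^(m*t), PV):
  t = 0.5000: CF_t = 1.450000, DF = 0.986193, PV = 1.429980
  t = 1.0000: CF_t = 1.450000, DF = 0.972577, PV = 1.410237
  t = 1.5000: CF_t = 1.450000, DF = 0.959149, PV = 1.390766
  t = 2.0000: CF_t = 1.450000, DF = 0.945906, PV = 1.371564
  t = 2.5000: CF_t = 1.450000, DF = 0.932847, PV = 1.352628
  t = 3.0000: CF_t = 1.450000, DF = 0.919967, PV = 1.333952
  t = 3.5000: CF_t = 1.450000, DF = 0.907265, PV = 1.315535
  t = 4.0000: CF_t = 1.450000, DF = 0.894739, PV = 1.297372
  t = 4.5000: CF_t = 1.450000, DF = 0.882386, PV = 1.279459
  t = 5.0000: CF_t = 101.450000, DF = 0.870203, PV = 88.282069
Price P = sum_t PV_t = 100.463562
Convexity numerator sum_t t*(t + 1/m) * CF_t / (1+y/m)^(m*t + 2):
  t = 0.5000: term = 0.695383
  t = 1.0000: term = 2.057346
  t = 1.5000: term = 4.057883
  t = 2.0000: term = 6.669761
  t = 2.5000: term = 9.866510
  t = 3.0000: term = 13.622401
  t = 3.5000: term = 17.912427
  t = 4.0000: term = 22.712292
  t = 4.5000: term = 27.998387
  t = 5.0000: term = 2361.181029
Convexity = (1/P) * sum = 2466.773420 / 100.463562 = 24.553912


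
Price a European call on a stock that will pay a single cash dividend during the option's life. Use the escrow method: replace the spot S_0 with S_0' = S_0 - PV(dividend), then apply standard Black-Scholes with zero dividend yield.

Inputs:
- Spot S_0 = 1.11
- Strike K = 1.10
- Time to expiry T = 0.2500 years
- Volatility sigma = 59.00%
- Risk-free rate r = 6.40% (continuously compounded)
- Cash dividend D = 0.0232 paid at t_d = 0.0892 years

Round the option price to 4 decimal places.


PV(D) = D * exp(-r * t_d) = 0.0232 * 0.99430746 = 0.02306793
S_0' = S_0 - PV(D) = 1.1100 - 0.02306793 = 1.08693207
d1 = (ln(S_0'/K) + (r + sigma^2/2)*T) / (sigma*sqrt(T)) = 0.16122519
d2 = d1 - sigma*sqrt(T) = -0.13377481
exp(-rT) = 0.98412732
N(d1) = 0.56404198; N(d2) = 0.44679032
C = S_0' * N(d1) - K * exp(-rT) * N(d2) = 1.08693207 * 0.56404198 - 1.1000 * 0.98412732 * 0.44679032 = 0.1294

Answer: Price = 0.1294


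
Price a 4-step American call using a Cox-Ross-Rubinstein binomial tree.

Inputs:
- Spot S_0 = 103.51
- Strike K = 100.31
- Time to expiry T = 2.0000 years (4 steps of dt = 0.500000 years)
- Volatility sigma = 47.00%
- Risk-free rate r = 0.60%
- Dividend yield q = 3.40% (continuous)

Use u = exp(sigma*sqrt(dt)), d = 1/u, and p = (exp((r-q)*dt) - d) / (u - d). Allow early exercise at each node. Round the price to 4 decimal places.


dt = T/N = 0.500000
u = exp(sigma*sqrt(dt)) = 1.394227; d = 1/u = 0.717243
p = (exp((r-q)*dt) - d) / (u - d) = 0.397135
Discount per step: exp(-r*dt) = 0.997004
Stock lattice S(k, i) with i counting down-moves:
  k=0: S(0,0) = 103.5100
  k=1: S(1,0) = 144.3164; S(1,1) = 74.2419
  k=2: S(2,0) = 201.2099; S(2,1) = 103.5100; S(2,2) = 53.2495
  k=3: S(3,0) = 280.5323; S(3,1) = 144.3164; S(3,2) = 74.2419; S(3,3) = 38.1928
  k=4: S(4,0) = 391.1257; S(4,1) = 201.2099; S(4,2) = 103.5100; S(4,3) = 53.2495; S(4,4) = 27.3935
Terminal payoffs V(N, i) = max(S_T - K, 0):
  V(4,0) = 290.815693; V(4,1) = 100.899892; V(4,2) = 3.200000; V(4,3) = 0.000000; V(4,4) = 0.000000
Backward induction: V(k, i) = exp(-r*dt) * [p * V(k+1, i) + (1-p) * V(k+1, i+1)]; then take max(V_cont, immediate exercise) for American.
  V(3,0) = exp(-r*dt) * [p*290.815693 + (1-p)*100.899892] = 175.794016; exercise = 180.222277; V(3,0) = max -> 180.222277
  V(3,1) = exp(-r*dt) * [p*100.899892 + (1-p)*3.200000] = 41.874279; exercise = 44.006444; V(3,1) = max -> 44.006444
  V(3,2) = exp(-r*dt) * [p*3.200000 + (1-p)*0.000000] = 1.267027; exercise = 0.000000; V(3,2) = max -> 1.267027
  V(3,3) = exp(-r*dt) * [p*0.000000 + (1-p)*0.000000] = 0.000000; exercise = 0.000000; V(3,3) = max -> 0.000000
  V(2,0) = exp(-r*dt) * [p*180.222277 + (1-p)*44.006444] = 97.808713; exercise = 100.899892; V(2,0) = max -> 100.899892
  V(2,1) = exp(-r*dt) * [p*44.006444 + (1-p)*1.267027] = 18.185725; exercise = 3.200000; V(2,1) = max -> 18.185725
  V(2,2) = exp(-r*dt) * [p*1.267027 + (1-p)*0.000000] = 0.501674; exercise = 0.000000; V(2,2) = max -> 0.501674
  V(1,0) = exp(-r*dt) * [p*100.899892 + (1-p)*18.185725] = 50.881579; exercise = 44.006444; V(1,0) = max -> 50.881579
  V(1,1) = exp(-r*dt) * [p*18.185725 + (1-p)*0.501674] = 7.502098; exercise = 0.000000; V(1,1) = max -> 7.502098
  V(0,0) = exp(-r*dt) * [p*50.881579 + (1-p)*7.502098] = 24.655550; exercise = 3.200000; V(0,0) = max -> 24.655550

Answer: Price = V(0,0) = 24.6555


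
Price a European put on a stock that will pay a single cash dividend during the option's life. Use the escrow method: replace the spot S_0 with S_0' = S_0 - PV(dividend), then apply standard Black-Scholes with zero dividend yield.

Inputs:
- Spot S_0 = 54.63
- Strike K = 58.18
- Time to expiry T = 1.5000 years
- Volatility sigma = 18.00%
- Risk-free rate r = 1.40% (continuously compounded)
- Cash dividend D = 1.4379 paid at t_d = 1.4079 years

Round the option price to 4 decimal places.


Answer: Price = 6.9391

Derivation:
PV(D) = D * exp(-r * t_d) = 1.4379 * 0.98048238 = 1.40983562
S_0' = S_0 - PV(D) = 54.6300 - 1.40983562 = 53.22016438
d1 = (ln(S_0'/K) + (r + sigma^2/2)*T) / (sigma*sqrt(T)) = -0.19870033
d2 = d1 - sigma*sqrt(T) = -0.41915441
exp(-rT) = 0.97921896
N(-d1) = 0.57875142; N(-d2) = 0.66244836
P = K * exp(-rT) * N(-d2) - S_0' * N(-d1) = 58.1800 * 0.97921896 * 0.66244836 - 53.22016438 * 0.57875142 = 6.9391


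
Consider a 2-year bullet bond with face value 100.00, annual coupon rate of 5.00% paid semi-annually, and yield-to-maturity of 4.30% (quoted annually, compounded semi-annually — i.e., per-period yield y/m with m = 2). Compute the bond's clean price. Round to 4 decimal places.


Answer: Price = 101.3279

Derivation:
Coupon per period c = face * coupon_rate / m = 2.500000
Periods per year m = 2; per-period yield y/m = 0.021500
Number of cashflows N = 4
Cashflows (t years, CF_t, discount factor 1/(1+y/m)^(m*t), PV):
  t = 0.5000: CF_t = 2.500000, DF = 0.978953, PV = 2.447381
  t = 1.0000: CF_t = 2.500000, DF = 0.958348, PV = 2.395870
  t = 1.5000: CF_t = 2.500000, DF = 0.938177, PV = 2.345443
  t = 2.0000: CF_t = 102.500000, DF = 0.918431, PV = 94.139174
Price P = sum_t PV_t = 101.327868


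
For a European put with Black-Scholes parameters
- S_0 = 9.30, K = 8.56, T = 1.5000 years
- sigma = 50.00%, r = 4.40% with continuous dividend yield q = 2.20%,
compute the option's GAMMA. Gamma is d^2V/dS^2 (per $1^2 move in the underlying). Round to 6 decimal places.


d1 = 0.4954733301; d2 = -0.1168991055
phi(d1) = 0.3528594558; exp(-qT) = 0.9675385596; exp(-rT) = 0.9361308643
Gamma = exp(-qT) * phi(d1) / (S * sigma * sqrt(T)) = 0.9675385596 * 0.3528594558 / (9.3000 * 0.5000 * 1.2247448714) = 0.059948

Answer: Gamma = 0.059948


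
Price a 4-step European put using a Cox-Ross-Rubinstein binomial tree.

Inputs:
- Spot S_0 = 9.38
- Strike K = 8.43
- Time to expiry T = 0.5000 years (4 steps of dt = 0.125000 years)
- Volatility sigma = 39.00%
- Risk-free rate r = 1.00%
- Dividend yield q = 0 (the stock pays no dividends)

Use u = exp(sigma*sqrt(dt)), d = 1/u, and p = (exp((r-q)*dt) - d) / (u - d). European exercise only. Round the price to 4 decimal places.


dt = T/N = 0.125000
u = exp(sigma*sqrt(dt)) = 1.147844; d = 1/u = 0.871198
p = (exp((r-q)*dt) - d) / (u - d) = 0.470104
Discount per step: exp(-r*dt) = 0.998751
Stock lattice S(k, i) with i counting down-moves:
  k=0: S(0,0) = 9.3800
  k=1: S(1,0) = 10.7668; S(1,1) = 8.1718
  k=2: S(2,0) = 12.3586; S(2,1) = 9.3800; S(2,2) = 7.1193
  k=3: S(3,0) = 14.1857; S(3,1) = 10.7668; S(3,2) = 8.1718; S(3,3) = 6.2023
  k=4: S(4,0) = 16.2830; S(4,1) = 12.3586; S(4,2) = 9.3800; S(4,3) = 7.1193; S(4,4) = 5.4034
Terminal payoffs V(N, i) = max(K - S_T, 0):
  V(4,0) = 0.000000; V(4,1) = 0.000000; V(4,2) = 0.000000; V(4,3) = 1.310709; V(4,4) = 3.026556
Backward induction: V(k, i) = exp(-r*dt) * [p * V(k+1, i) + (1-p) * V(k+1, i+1)].
  V(3,0) = exp(-r*dt) * [p*0.000000 + (1-p)*0.000000] = 0.000000
  V(3,1) = exp(-r*dt) * [p*0.000000 + (1-p)*0.000000] = 0.000000
  V(3,2) = exp(-r*dt) * [p*0.000000 + (1-p)*1.310709] = 0.693672
  V(3,3) = exp(-r*dt) * [p*1.310709 + (1-p)*3.026556] = 2.217156
  V(2,0) = exp(-r*dt) * [p*0.000000 + (1-p)*0.000000] = 0.000000
  V(2,1) = exp(-r*dt) * [p*0.000000 + (1-p)*0.693672] = 0.367114
  V(2,2) = exp(-r*dt) * [p*0.693672 + (1-p)*2.217156] = 1.499084
  V(1,0) = exp(-r*dt) * [p*0.000000 + (1-p)*0.367114] = 0.194289
  V(1,1) = exp(-r*dt) * [p*0.367114 + (1-p)*1.499084] = 0.965733
  V(0,0) = exp(-r*dt) * [p*0.194289 + (1-p)*0.965733] = 0.602320

Answer: Price = V(0,0) = 0.6023


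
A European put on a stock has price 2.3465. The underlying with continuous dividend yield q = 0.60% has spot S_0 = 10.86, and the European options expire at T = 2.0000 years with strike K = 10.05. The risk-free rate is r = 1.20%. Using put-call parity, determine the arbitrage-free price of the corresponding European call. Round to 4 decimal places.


Answer: Call price = 3.2653

Derivation:
Put-call parity: C - P = S_0 * exp(-qT) - K * exp(-rT).
S_0 * exp(-qT) = 10.8600 * 0.98807171 = 10.73045880
K * exp(-rT) = 10.0500 * 0.97628571 = 9.81167138
C = P + S*exp(-qT) - K*exp(-rT)
C = 2.3465 + 10.73045880 - 9.81167138 = 3.2653


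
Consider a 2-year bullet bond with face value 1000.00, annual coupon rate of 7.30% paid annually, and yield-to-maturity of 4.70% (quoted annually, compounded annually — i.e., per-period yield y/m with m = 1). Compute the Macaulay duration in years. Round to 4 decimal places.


Answer: Macaulay duration = 1.9335 years

Derivation:
Coupon per period c = face * coupon_rate / m = 73.000000
Periods per year m = 1; per-period yield y/m = 0.047000
Number of cashflows N = 2
Cashflows (t years, CF_t, discount factor 1/(1+y/m)^(m*t), PV):
  t = 1.0000: CF_t = 73.000000, DF = 0.955110, PV = 69.723018
  t = 2.0000: CF_t = 1073.000000, DF = 0.912235, PV = 978.827942
Price P = sum_t PV_t = 1048.550961
Macaulay numerator sum_t t * PV_t:
  t * PV_t at t = 1.0000: 69.723018
  t * PV_t at t = 2.0000: 1957.655885
Macaulay duration D = (sum_t t * PV_t) / P = 2027.378903 / 1048.550961 = 1.933505


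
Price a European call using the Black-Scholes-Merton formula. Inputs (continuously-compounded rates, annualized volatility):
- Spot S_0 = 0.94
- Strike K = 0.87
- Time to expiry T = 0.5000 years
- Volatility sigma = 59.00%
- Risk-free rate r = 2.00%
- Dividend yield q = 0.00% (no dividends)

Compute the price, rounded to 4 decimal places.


d1 = (ln(S/K) + (r - q + 0.5*sigma^2) * T) / (sigma * sqrt(T)) = 0.41805990
d2 = d1 - sigma * sqrt(T) = 0.00086690
exp(-rT) = 0.99004983; exp(-qT) = 1.00000000
C = S_0 * exp(-qT) * N(d1) - K * exp(-rT) * N(d2)
N(d1) = 0.66204834; N(d2) = 0.50034584
C = 0.9400 * 1.00000000 * 0.66204834 - 0.8700 * 0.99004983 * 0.50034584 = 0.1914

Answer: Price = 0.1914


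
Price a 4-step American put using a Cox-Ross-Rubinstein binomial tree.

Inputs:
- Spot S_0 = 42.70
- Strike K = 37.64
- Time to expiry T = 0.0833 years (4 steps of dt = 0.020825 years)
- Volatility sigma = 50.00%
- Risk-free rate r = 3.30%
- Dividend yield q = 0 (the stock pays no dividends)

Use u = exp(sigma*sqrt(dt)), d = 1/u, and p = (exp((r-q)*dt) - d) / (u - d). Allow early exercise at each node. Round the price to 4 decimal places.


Answer: Price = V(0,0) = 0.5722

Derivation:
dt = T/N = 0.020825
u = exp(sigma*sqrt(dt)) = 1.074821; d = 1/u = 0.930387
p = (exp((r-q)*dt) - d) / (u - d) = 0.486729
Discount per step: exp(-r*dt) = 0.999313
Stock lattice S(k, i) with i counting down-moves:
  k=0: S(0,0) = 42.7000
  k=1: S(1,0) = 45.8949; S(1,1) = 39.7275
  k=2: S(2,0) = 49.3288; S(2,1) = 42.7000; S(2,2) = 36.9620
  k=3: S(3,0) = 53.0196; S(3,1) = 45.8949; S(3,2) = 39.7275; S(3,3) = 34.3890
  k=4: S(4,0) = 56.9866; S(4,1) = 49.3288; S(4,2) = 42.7000; S(4,3) = 36.9620; S(4,4) = 31.9951
Terminal payoffs V(N, i) = max(K - S_T, 0):
  V(4,0) = 0.000000; V(4,1) = 0.000000; V(4,2) = 0.000000; V(4,3) = 0.678005; V(4,4) = 5.644940
Backward induction: V(k, i) = exp(-r*dt) * [p * V(k+1, i) + (1-p) * V(k+1, i+1)]; then take max(V_cont, immediate exercise) for American.
  V(3,0) = exp(-r*dt) * [p*0.000000 + (1-p)*0.000000] = 0.000000; exercise = 0.000000; V(3,0) = max -> 0.000000
  V(3,1) = exp(-r*dt) * [p*0.000000 + (1-p)*0.000000] = 0.000000; exercise = 0.000000; V(3,1) = max -> 0.000000
  V(3,2) = exp(-r*dt) * [p*0.000000 + (1-p)*0.678005] = 0.347761; exercise = 0.000000; V(3,2) = max -> 0.347761
  V(3,3) = exp(-r*dt) * [p*0.678005 + (1-p)*5.644940] = 3.225172; exercise = 3.251030; V(3,3) = max -> 3.251030
  V(2,0) = exp(-r*dt) * [p*0.000000 + (1-p)*0.000000] = 0.000000; exercise = 0.000000; V(2,0) = max -> 0.000000
  V(2,1) = exp(-r*dt) * [p*0.000000 + (1-p)*0.347761] = 0.178373; exercise = 0.000000; V(2,1) = max -> 0.178373
  V(2,2) = exp(-r*dt) * [p*0.347761 + (1-p)*3.251030] = 1.836662; exercise = 0.678005; V(2,2) = max -> 1.836662
  V(1,0) = exp(-r*dt) * [p*0.000000 + (1-p)*0.178373] = 0.091491; exercise = 0.000000; V(1,0) = max -> 0.091491
  V(1,1) = exp(-r*dt) * [p*0.178373 + (1-p)*1.836662] = 1.028818; exercise = 0.000000; V(1,1) = max -> 1.028818
  V(0,0) = exp(-r*dt) * [p*0.091491 + (1-p)*1.028818] = 0.572200; exercise = 0.000000; V(0,0) = max -> 0.572200


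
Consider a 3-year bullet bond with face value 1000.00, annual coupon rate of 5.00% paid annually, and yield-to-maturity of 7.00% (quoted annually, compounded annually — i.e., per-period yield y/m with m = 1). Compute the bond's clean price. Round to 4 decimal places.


Coupon per period c = face * coupon_rate / m = 50.000000
Periods per year m = 1; per-period yield y/m = 0.070000
Number of cashflows N = 3
Cashflows (t years, CF_t, discount factor 1/(1+y/m)^(m*t), PV):
  t = 1.0000: CF_t = 50.000000, DF = 0.934579, PV = 46.728972
  t = 2.0000: CF_t = 50.000000, DF = 0.873439, PV = 43.671936
  t = 3.0000: CF_t = 1050.000000, DF = 0.816298, PV = 857.112771
Price P = sum_t PV_t = 947.513679

Answer: Price = 947.5137


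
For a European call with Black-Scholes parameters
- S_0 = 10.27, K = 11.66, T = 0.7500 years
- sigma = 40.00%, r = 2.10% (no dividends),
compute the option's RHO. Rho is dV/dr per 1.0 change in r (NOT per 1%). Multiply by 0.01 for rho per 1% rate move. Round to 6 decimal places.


Answer: Rho = 2.673678

Derivation:
d1 = -0.1477645943; d2 = -0.4941747558
phi(d1) = 0.3946106403; exp(-qT) = 1.0000000000; exp(-rT) = 0.9843733826
N(d2) = 0.3105913832
Rho = K*T*exp(-rT)*N(d2) = 11.6600 * 0.7500 * 0.9843733826 * 0.3105913832 = 2.673678


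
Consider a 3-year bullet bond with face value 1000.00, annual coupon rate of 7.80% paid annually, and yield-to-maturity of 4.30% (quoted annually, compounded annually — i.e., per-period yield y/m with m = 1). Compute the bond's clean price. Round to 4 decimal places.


Answer: Price = 1096.5778

Derivation:
Coupon per period c = face * coupon_rate / m = 78.000000
Periods per year m = 1; per-period yield y/m = 0.043000
Number of cashflows N = 3
Cashflows (t years, CF_t, discount factor 1/(1+y/m)^(m*t), PV):
  t = 1.0000: CF_t = 78.000000, DF = 0.958773, PV = 74.784276
  t = 2.0000: CF_t = 78.000000, DF = 0.919245, PV = 71.701128
  t = 3.0000: CF_t = 1078.000000, DF = 0.881347, PV = 950.092381
Price P = sum_t PV_t = 1096.577785


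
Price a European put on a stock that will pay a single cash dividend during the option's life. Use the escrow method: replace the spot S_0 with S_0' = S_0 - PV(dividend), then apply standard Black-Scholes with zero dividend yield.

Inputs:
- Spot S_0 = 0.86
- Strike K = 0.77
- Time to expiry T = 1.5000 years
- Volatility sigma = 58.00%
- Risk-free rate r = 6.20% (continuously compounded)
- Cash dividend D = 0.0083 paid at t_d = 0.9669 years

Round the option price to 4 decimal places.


Answer: Price = 0.1480

Derivation:
PV(D) = D * exp(-r * t_d) = 0.0083 * 0.94181369 = 0.00781705
S_0' = S_0 - PV(D) = 0.8600 - 0.00781705 = 0.85218295
d1 = (ln(S_0'/K) + (r + sigma^2/2)*T) / (sigma*sqrt(T)) = 0.62885823
d2 = d1 - sigma*sqrt(T) = -0.08149380
exp(-rT) = 0.91119350
N(-d1) = 0.26472094; N(-d2) = 0.53247537
P = K * exp(-rT) * N(-d2) - S_0' * N(-d1) = 0.7700 * 0.91119350 * 0.53247537 - 0.85218295 * 0.26472094 = 0.1480


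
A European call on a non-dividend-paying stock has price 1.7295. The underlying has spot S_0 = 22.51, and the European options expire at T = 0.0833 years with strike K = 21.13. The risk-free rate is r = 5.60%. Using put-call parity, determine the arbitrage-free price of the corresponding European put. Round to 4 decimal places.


Put-call parity: C - P = S_0 * exp(-qT) - K * exp(-rT).
S_0 * exp(-qT) = 22.5100 * 1.00000000 = 22.51000000
K * exp(-rT) = 21.1300 * 0.99534606 = 21.03166232
P = C - S*exp(-qT) + K*exp(-rT)
P = 1.7295 - 22.51000000 + 21.03166232 = 0.2512

Answer: Put price = 0.2512


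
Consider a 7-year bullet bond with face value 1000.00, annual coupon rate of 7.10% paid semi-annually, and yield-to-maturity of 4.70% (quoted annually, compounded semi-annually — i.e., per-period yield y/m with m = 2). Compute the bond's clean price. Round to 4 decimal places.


Answer: Price = 1141.7596

Derivation:
Coupon per period c = face * coupon_rate / m = 35.500000
Periods per year m = 2; per-period yield y/m = 0.023500
Number of cashflows N = 14
Cashflows (t years, CF_t, discount factor 1/(1+y/m)^(m*t), PV):
  t = 0.5000: CF_t = 35.500000, DF = 0.977040, PV = 34.684905
  t = 1.0000: CF_t = 35.500000, DF = 0.954606, PV = 33.888524
  t = 1.5000: CF_t = 35.500000, DF = 0.932688, PV = 33.110429
  t = 2.0000: CF_t = 35.500000, DF = 0.911273, PV = 32.350200
  t = 2.5000: CF_t = 35.500000, DF = 0.890350, PV = 31.607425
  t = 3.0000: CF_t = 35.500000, DF = 0.869907, PV = 30.881705
  t = 3.5000: CF_t = 35.500000, DF = 0.849934, PV = 30.172648
  t = 4.0000: CF_t = 35.500000, DF = 0.830419, PV = 29.479871
  t = 4.5000: CF_t = 35.500000, DF = 0.811352, PV = 28.803000
  t = 5.0000: CF_t = 35.500000, DF = 0.792723, PV = 28.141671
  t = 5.5000: CF_t = 35.500000, DF = 0.774522, PV = 27.495526
  t = 6.0000: CF_t = 35.500000, DF = 0.756739, PV = 26.864217
  t = 6.5000: CF_t = 35.500000, DF = 0.739363, PV = 26.247403
  t = 7.0000: CF_t = 1035.500000, DF = 0.722387, PV = 748.032118
Price P = sum_t PV_t = 1141.759643


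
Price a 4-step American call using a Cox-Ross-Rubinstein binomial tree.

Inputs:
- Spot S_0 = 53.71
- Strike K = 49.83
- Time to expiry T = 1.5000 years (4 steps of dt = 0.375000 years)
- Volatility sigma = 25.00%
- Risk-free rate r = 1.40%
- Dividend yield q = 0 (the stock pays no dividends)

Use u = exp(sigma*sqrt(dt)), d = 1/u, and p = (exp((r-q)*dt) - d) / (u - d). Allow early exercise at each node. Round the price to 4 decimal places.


Answer: Price = V(0,0) = 9.1409

Derivation:
dt = T/N = 0.375000
u = exp(sigma*sqrt(dt)) = 1.165433; d = 1/u = 0.858050
p = (exp((r-q)*dt) - d) / (u - d) = 0.478926
Discount per step: exp(-r*dt) = 0.994764
Stock lattice S(k, i) with i counting down-moves:
  k=0: S(0,0) = 53.7100
  k=1: S(1,0) = 62.5954; S(1,1) = 46.0859
  k=2: S(2,0) = 72.9508; S(2,1) = 53.7100; S(2,2) = 39.5440
  k=3: S(3,0) = 85.0193; S(3,1) = 62.5954; S(3,2) = 46.0859; S(3,3) = 33.9307
  k=4: S(4,0) = 99.0844; S(4,1) = 72.9508; S(4,2) = 53.7100; S(4,3) = 39.5440; S(4,4) = 29.1142
Terminal payoffs V(N, i) = max(S_T - K, 0):
  V(4,0) = 49.254363; V(4,1) = 23.120813; V(4,2) = 3.880000; V(4,3) = 0.000000; V(4,4) = 0.000000
Backward induction: V(k, i) = exp(-r*dt) * [p * V(k+1, i) + (1-p) * V(k+1, i+1)]; then take max(V_cont, immediate exercise) for American.
  V(3,0) = exp(-r*dt) * [p*49.254363 + (1-p)*23.120813] = 35.450242; exercise = 35.189321; V(3,0) = max -> 35.450242
  V(3,1) = exp(-r*dt) * [p*23.120813 + (1-p)*3.880000] = 13.026355; exercise = 12.765433; V(3,1) = max -> 13.026355
  V(3,2) = exp(-r*dt) * [p*3.880000 + (1-p)*0.000000] = 1.848502; exercise = 0.000000; V(3,2) = max -> 1.848502
  V(3,3) = exp(-r*dt) * [p*0.000000 + (1-p)*0.000000] = 0.000000; exercise = 0.000000; V(3,3) = max -> 0.000000
  V(2,0) = exp(-r*dt) * [p*35.450242 + (1-p)*13.026355] = 23.641291; exercise = 23.120813; V(2,0) = max -> 23.641291
  V(2,1) = exp(-r*dt) * [p*13.026355 + (1-p)*1.848502] = 7.164154; exercise = 3.880000; V(2,1) = max -> 7.164154
  V(2,2) = exp(-r*dt) * [p*1.848502 + (1-p)*0.000000] = 0.880660; exercise = 0.000000; V(2,2) = max -> 0.880660
  V(1,0) = exp(-r*dt) * [p*23.641291 + (1-p)*7.164154] = 14.976646; exercise = 12.765433; V(1,0) = max -> 14.976646
  V(1,1) = exp(-r*dt) * [p*7.164154 + (1-p)*0.880660] = 3.869619; exercise = 0.000000; V(1,1) = max -> 3.869619
  V(0,0) = exp(-r*dt) * [p*14.976646 + (1-p)*3.869619] = 9.140945; exercise = 3.880000; V(0,0) = max -> 9.140945


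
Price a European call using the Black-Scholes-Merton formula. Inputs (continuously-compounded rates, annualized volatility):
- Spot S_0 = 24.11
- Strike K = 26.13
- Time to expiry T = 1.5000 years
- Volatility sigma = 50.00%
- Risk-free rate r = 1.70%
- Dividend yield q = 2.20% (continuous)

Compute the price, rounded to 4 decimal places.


d1 = (ln(S/K) + (r - q + 0.5*sigma^2) * T) / (sigma * sqrt(T)) = 0.16255241
d2 = d1 - sigma * sqrt(T) = -0.44982003
exp(-rT) = 0.97482238; exp(-qT) = 0.96753856
C = S_0 * exp(-qT) * N(d1) - K * exp(-rT) * N(d2)
N(d1) = 0.56456457; N(d2) = 0.32642011
C = 24.1100 * 0.96753856 * 0.56456457 - 26.1300 * 0.97482238 * 0.32642011 = 4.8552

Answer: Price = 4.8552


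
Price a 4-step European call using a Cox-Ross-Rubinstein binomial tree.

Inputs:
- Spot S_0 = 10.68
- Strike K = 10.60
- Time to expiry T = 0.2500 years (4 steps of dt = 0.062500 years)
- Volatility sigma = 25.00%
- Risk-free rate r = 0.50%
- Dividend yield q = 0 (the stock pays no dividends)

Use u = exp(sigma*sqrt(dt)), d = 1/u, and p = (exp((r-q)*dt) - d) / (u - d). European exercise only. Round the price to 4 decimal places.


dt = T/N = 0.062500
u = exp(sigma*sqrt(dt)) = 1.064494; d = 1/u = 0.939413
p = (exp((r-q)*dt) - d) / (u - d) = 0.486879
Discount per step: exp(-r*dt) = 0.999688
Stock lattice S(k, i) with i counting down-moves:
  k=0: S(0,0) = 10.6800
  k=1: S(1,0) = 11.3688; S(1,1) = 10.0329
  k=2: S(2,0) = 12.1020; S(2,1) = 10.6800; S(2,2) = 9.4251
  k=3: S(3,0) = 12.8825; S(3,1) = 11.3688; S(3,2) = 10.0329; S(3,3) = 8.8540
  k=4: S(4,0) = 13.7134; S(4,1) = 12.1020; S(4,2) = 10.6800; S(4,3) = 9.4251; S(4,4) = 8.3176
Terminal payoffs V(N, i) = max(S_T - K, 0):
  V(4,0) = 3.113391; V(4,1) = 1.502025; V(4,2) = 0.080000; V(4,3) = 0.000000; V(4,4) = 0.000000
Backward induction: V(k, i) = exp(-r*dt) * [p * V(k+1, i) + (1-p) * V(k+1, i+1)].
  V(3,0) = exp(-r*dt) * [p*3.113391 + (1-p)*1.502025] = 2.285851
  V(3,1) = exp(-r*dt) * [p*1.502025 + (1-p)*0.080000] = 0.772113
  V(3,2) = exp(-r*dt) * [p*0.080000 + (1-p)*0.000000] = 0.038938
  V(3,3) = exp(-r*dt) * [p*0.000000 + (1-p)*0.000000] = 0.000000
  V(2,0) = exp(-r*dt) * [p*2.285851 + (1-p)*0.772113] = 1.508648
  V(2,1) = exp(-r*dt) * [p*0.772113 + (1-p)*0.038938] = 0.395782
  V(2,2) = exp(-r*dt) * [p*0.038938 + (1-p)*0.000000] = 0.018952
  V(1,0) = exp(-r*dt) * [p*1.508648 + (1-p)*0.395782] = 0.937320
  V(1,1) = exp(-r*dt) * [p*0.395782 + (1-p)*0.018952] = 0.202359
  V(0,0) = exp(-r*dt) * [p*0.937320 + (1-p)*0.202359] = 0.560021

Answer: Price = V(0,0) = 0.5600


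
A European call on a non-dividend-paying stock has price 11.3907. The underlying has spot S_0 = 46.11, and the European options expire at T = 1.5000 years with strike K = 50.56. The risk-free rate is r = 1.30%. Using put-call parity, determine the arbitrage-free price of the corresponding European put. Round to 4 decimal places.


Answer: Put price = 14.8643

Derivation:
Put-call parity: C - P = S_0 * exp(-qT) - K * exp(-rT).
S_0 * exp(-qT) = 46.1100 * 1.00000000 = 46.11000000
K * exp(-rT) = 50.5600 * 0.98068890 = 49.58363054
P = C - S*exp(-qT) + K*exp(-rT)
P = 11.3907 - 46.11000000 + 49.58363054 = 14.8643


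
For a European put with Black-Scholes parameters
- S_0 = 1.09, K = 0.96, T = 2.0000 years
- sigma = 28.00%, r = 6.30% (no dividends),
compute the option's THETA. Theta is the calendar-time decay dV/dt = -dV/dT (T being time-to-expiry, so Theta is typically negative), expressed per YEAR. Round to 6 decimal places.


Answer: Theta = -0.012753

Derivation:
d1 = 0.8369106022; d2 = 0.4409308048
phi(d1) = 0.2810709329; exp(-qT) = 1.0000000000; exp(-rT) = 0.8816148468
Theta = -S*exp(-qT)*phi(d1)*sigma/(2*sqrt(T)) + r*K*exp(-rT)*N(-d2) - q*S*exp(-qT)*N(-d1)
N(-d1) = 0.2013214102; N(-d2) = 0.3296315459; sqrt(T) = 1.4142135624
Term 1 = -1.0900 * 1.0000000000 * 0.2810709329 * 0.2800 / (2 * 1.4142135624) = -0.0303288170
Term 2 = 0.0630 * 0.9600 * 0.8816148468 * 0.3296315459 = 0.0175759758
Term 3 = 0 (no dividend yield, q = 0)
Theta = -0.0303288170 + (0.0175759758) + (0.0000000000) = -0.012753


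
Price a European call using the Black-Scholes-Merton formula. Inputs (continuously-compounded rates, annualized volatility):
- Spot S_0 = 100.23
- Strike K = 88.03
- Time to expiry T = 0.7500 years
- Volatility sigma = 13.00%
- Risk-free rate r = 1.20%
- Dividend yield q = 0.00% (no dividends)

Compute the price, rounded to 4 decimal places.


Answer: Price = 13.5401

Derivation:
d1 = (ln(S/K) + (r - q + 0.5*sigma^2) * T) / (sigma * sqrt(T)) = 1.28906664
d2 = d1 - sigma * sqrt(T) = 1.17648334
exp(-rT) = 0.99104038; exp(-qT) = 1.00000000
C = S_0 * exp(-qT) * N(d1) - K * exp(-rT) * N(d2)
N(d1) = 0.90131254; N(d2) = 0.88029911
C = 100.2300 * 1.00000000 * 0.90131254 - 88.0300 * 0.99104038 * 0.88029911 = 13.5401


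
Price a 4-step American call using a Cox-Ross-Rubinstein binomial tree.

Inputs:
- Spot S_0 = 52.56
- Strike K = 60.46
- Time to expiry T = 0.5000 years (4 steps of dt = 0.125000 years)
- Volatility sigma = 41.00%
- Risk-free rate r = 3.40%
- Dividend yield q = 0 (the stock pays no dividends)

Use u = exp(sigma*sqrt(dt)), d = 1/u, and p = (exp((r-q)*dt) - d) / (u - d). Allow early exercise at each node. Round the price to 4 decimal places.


dt = T/N = 0.125000
u = exp(sigma*sqrt(dt)) = 1.155990; d = 1/u = 0.865060
p = (exp((r-q)*dt) - d) / (u - d) = 0.478464
Discount per step: exp(-r*dt) = 0.995759
Stock lattice S(k, i) with i counting down-moves:
  k=0: S(0,0) = 52.5600
  k=1: S(1,0) = 60.7588; S(1,1) = 45.4675
  k=2: S(2,0) = 70.2366; S(2,1) = 52.5600; S(2,2) = 39.3321
  k=3: S(3,0) = 81.1928; S(3,1) = 60.7588; S(3,2) = 45.4675; S(3,3) = 34.0246
  k=4: S(4,0) = 93.8580; S(4,1) = 70.2366; S(4,2) = 52.5600; S(4,3) = 39.3321; S(4,4) = 29.4333
Terminal payoffs V(N, i) = max(S_T - K, 0):
  V(4,0) = 33.397994; V(4,1) = 9.776573; V(4,2) = 0.000000; V(4,3) = 0.000000; V(4,4) = 0.000000
Backward induction: V(k, i) = exp(-r*dt) * [p * V(k+1, i) + (1-p) * V(k+1, i+1)]; then take max(V_cont, immediate exercise) for American.
  V(3,0) = exp(-r*dt) * [p*33.397994 + (1-p)*9.776573] = 20.989167; exercise = 20.732757; V(3,0) = max -> 20.989167
  V(3,1) = exp(-r*dt) * [p*9.776573 + (1-p)*0.000000] = 4.657895; exercise = 0.298820; V(3,1) = max -> 4.657895
  V(3,2) = exp(-r*dt) * [p*0.000000 + (1-p)*0.000000] = 0.000000; exercise = 0.000000; V(3,2) = max -> 0.000000
  V(3,3) = exp(-r*dt) * [p*0.000000 + (1-p)*0.000000] = 0.000000; exercise = 0.000000; V(3,3) = max -> 0.000000
  V(2,0) = exp(-r*dt) * [p*20.989167 + (1-p)*4.657895] = 12.418920; exercise = 9.776573; V(2,0) = max -> 12.418920
  V(2,1) = exp(-r*dt) * [p*4.657895 + (1-p)*0.000000] = 2.219181; exercise = 0.000000; V(2,1) = max -> 2.219181
  V(2,2) = exp(-r*dt) * [p*0.000000 + (1-p)*0.000000] = 0.000000; exercise = 0.000000; V(2,2) = max -> 0.000000
  V(1,0) = exp(-r*dt) * [p*12.418920 + (1-p)*2.219181] = 7.069276; exercise = 0.298820; V(1,0) = max -> 7.069276
  V(1,1) = exp(-r*dt) * [p*2.219181 + (1-p)*0.000000] = 1.057294; exercise = 0.000000; V(1,1) = max -> 1.057294
  V(0,0) = exp(-r*dt) * [p*7.069276 + (1-p)*1.057294] = 3.917125; exercise = 0.000000; V(0,0) = max -> 3.917125

Answer: Price = V(0,0) = 3.9171


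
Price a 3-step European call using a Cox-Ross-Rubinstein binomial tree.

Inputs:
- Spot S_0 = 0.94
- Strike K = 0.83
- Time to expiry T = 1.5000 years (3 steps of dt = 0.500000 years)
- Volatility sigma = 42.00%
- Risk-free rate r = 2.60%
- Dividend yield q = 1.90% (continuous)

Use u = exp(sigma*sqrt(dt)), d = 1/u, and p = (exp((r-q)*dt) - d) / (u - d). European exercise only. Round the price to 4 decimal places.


dt = T/N = 0.500000
u = exp(sigma*sqrt(dt)) = 1.345795; d = 1/u = 0.743055
p = (exp((r-q)*dt) - d) / (u - d) = 0.432112
Discount per step: exp(-r*dt) = 0.987084
Stock lattice S(k, i) with i counting down-moves:
  k=0: S(0,0) = 0.9400
  k=1: S(1,0) = 1.2650; S(1,1) = 0.6985
  k=2: S(2,0) = 1.7025; S(2,1) = 0.9400; S(2,2) = 0.5190
  k=3: S(3,0) = 2.2912; S(3,1) = 1.2650; S(3,2) = 0.6985; S(3,3) = 0.3856
Terminal payoffs V(N, i) = max(S_T - K, 0):
  V(3,0) = 1.461208; V(3,1) = 0.435047; V(3,2) = 0.000000; V(3,3) = 0.000000
Backward induction: V(k, i) = exp(-r*dt) * [p * V(k+1, i) + (1-p) * V(k+1, i+1)].
  V(2,0) = exp(-r*dt) * [p*1.461208 + (1-p)*0.435047] = 0.867117
  V(2,1) = exp(-r*dt) * [p*0.435047 + (1-p)*0.000000] = 0.185561
  V(2,2) = exp(-r*dt) * [p*0.000000 + (1-p)*0.000000] = 0.000000
  V(1,0) = exp(-r*dt) * [p*0.867117 + (1-p)*0.185561] = 0.473869
  V(1,1) = exp(-r*dt) * [p*0.185561 + (1-p)*0.000000] = 0.079147
  V(0,0) = exp(-r*dt) * [p*0.473869 + (1-p)*0.079147] = 0.246486

Answer: Price = V(0,0) = 0.2465


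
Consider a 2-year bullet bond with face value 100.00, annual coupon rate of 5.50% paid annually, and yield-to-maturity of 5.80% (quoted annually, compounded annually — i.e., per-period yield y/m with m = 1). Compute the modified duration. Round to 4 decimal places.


Coupon per period c = face * coupon_rate / m = 5.500000
Periods per year m = 1; per-period yield y/m = 0.058000
Number of cashflows N = 2
Cashflows (t years, CF_t, discount factor 1/(1+y/m)^(m*t), PV):
  t = 1.0000: CF_t = 5.500000, DF = 0.945180, PV = 5.198488
  t = 2.0000: CF_t = 105.500000, DF = 0.893364, PV = 94.249949
Price P = sum_t PV_t = 99.448437
First compute Macaulay numerator sum_t t * PV_t:
  t * PV_t at t = 1.0000: 5.198488
  t * PV_t at t = 2.0000: 188.499898
Macaulay duration D = 193.698386 / 99.448437 = 1.947727
Modified duration = D / (1 + y/m) = 1.947727 / (1 + 0.058000) = 1.840952

Answer: Modified duration = 1.8410


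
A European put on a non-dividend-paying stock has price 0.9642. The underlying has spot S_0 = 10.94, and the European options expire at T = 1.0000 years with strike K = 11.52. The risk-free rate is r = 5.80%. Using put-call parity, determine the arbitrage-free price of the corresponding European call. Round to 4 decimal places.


Put-call parity: C - P = S_0 * exp(-qT) - K * exp(-rT).
S_0 * exp(-qT) = 10.9400 * 1.00000000 = 10.94000000
K * exp(-rT) = 11.5200 * 0.94364995 = 10.87084739
C = P + S*exp(-qT) - K*exp(-rT)
C = 0.9642 + 10.94000000 - 10.87084739 = 1.0334

Answer: Call price = 1.0334


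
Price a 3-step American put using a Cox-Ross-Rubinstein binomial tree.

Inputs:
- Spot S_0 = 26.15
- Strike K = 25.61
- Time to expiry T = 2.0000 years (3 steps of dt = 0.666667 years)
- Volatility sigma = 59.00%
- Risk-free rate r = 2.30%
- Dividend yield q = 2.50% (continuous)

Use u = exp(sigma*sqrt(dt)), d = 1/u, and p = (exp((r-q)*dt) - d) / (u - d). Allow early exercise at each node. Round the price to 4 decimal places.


Answer: Price = V(0,0) = 8.4556

Derivation:
dt = T/N = 0.666667
u = exp(sigma*sqrt(dt)) = 1.618877; d = 1/u = 0.617712
p = (exp((r-q)*dt) - d) / (u - d) = 0.380512
Discount per step: exp(-r*dt) = 0.984784
Stock lattice S(k, i) with i counting down-moves:
  k=0: S(0,0) = 26.1500
  k=1: S(1,0) = 42.3336; S(1,1) = 16.1532
  k=2: S(2,0) = 68.5330; S(2,1) = 26.1500; S(2,2) = 9.9780
  k=3: S(3,0) = 110.9465; S(3,1) = 42.3336; S(3,2) = 16.1532; S(3,3) = 6.1635
Terminal payoffs V(N, i) = max(K - S_T, 0):
  V(3,0) = 0.000000; V(3,1) = 0.000000; V(3,2) = 9.456832; V(3,3) = 19.446466
Backward induction: V(k, i) = exp(-r*dt) * [p * V(k+1, i) + (1-p) * V(k+1, i+1)]; then take max(V_cont, immediate exercise) for American.
  V(2,0) = exp(-r*dt) * [p*0.000000 + (1-p)*0.000000] = 0.000000; exercise = 0.000000; V(2,0) = max -> 0.000000
  V(2,1) = exp(-r*dt) * [p*0.000000 + (1-p)*9.456832] = 5.769249; exercise = 0.000000; V(2,1) = max -> 5.769249
  V(2,2) = exp(-r*dt) * [p*9.456832 + (1-p)*19.446466] = 15.407225; exercise = 15.631994; V(2,2) = max -> 15.631994
  V(1,0) = exp(-r*dt) * [p*0.000000 + (1-p)*5.769249] = 3.519597; exercise = 0.000000; V(1,0) = max -> 3.519597
  V(1,1) = exp(-r*dt) * [p*5.769249 + (1-p)*15.631994] = 11.698344; exercise = 9.456832; V(1,1) = max -> 11.698344
  V(0,0) = exp(-r*dt) * [p*3.519597 + (1-p)*11.698344] = 8.455580; exercise = 0.000000; V(0,0) = max -> 8.455580


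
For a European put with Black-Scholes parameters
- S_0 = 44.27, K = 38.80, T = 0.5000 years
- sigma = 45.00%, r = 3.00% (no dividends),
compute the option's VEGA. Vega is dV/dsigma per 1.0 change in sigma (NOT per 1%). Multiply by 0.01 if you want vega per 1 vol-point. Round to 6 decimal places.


Answer: Vega = 10.300045

Derivation:
d1 = 0.6207203318; d2 = 0.3025222802
phi(d1) = 0.3290368928; exp(-qT) = 1.0000000000; exp(-rT) = 0.9851119396
Vega = S * exp(-qT) * phi(d1) * sqrt(T) = 44.2700 * 1.0000000000 * 0.3290368928 * 0.7071067812 = 10.300045


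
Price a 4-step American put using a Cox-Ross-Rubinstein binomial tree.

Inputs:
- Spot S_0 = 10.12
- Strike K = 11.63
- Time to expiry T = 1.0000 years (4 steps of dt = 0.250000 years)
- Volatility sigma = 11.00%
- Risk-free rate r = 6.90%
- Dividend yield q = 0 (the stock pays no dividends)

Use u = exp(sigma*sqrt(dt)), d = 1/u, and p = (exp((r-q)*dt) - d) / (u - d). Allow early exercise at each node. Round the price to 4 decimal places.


Answer: Price = V(0,0) = 1.5100

Derivation:
dt = T/N = 0.250000
u = exp(sigma*sqrt(dt)) = 1.056541; d = 1/u = 0.946485
p = (exp((r-q)*dt) - d) / (u - d) = 0.644352
Discount per step: exp(-r*dt) = 0.982898
Stock lattice S(k, i) with i counting down-moves:
  k=0: S(0,0) = 10.1200
  k=1: S(1,0) = 10.6922; S(1,1) = 9.5784
  k=2: S(2,0) = 11.2967; S(2,1) = 10.1200; S(2,2) = 9.0658
  k=3: S(3,0) = 11.9355; S(3,1) = 10.6922; S(3,2) = 9.5784; S(3,3) = 8.5807
  k=4: S(4,0) = 12.6103; S(4,1) = 11.2967; S(4,2) = 10.1200; S(4,3) = 9.0658; S(4,4) = 8.1215
Terminal payoffs V(N, i) = max(K - S_T, 0):
  V(4,0) = 0.000000; V(4,1) = 0.333266; V(4,2) = 1.510000; V(4,3) = 2.564159; V(4,4) = 3.508510
Backward induction: V(k, i) = exp(-r*dt) * [p * V(k+1, i) + (1-p) * V(k+1, i+1)]; then take max(V_cont, immediate exercise) for American.
  V(3,0) = exp(-r*dt) * [p*0.000000 + (1-p)*0.333266] = 0.116498; exercise = 0.000000; V(3,0) = max -> 0.116498
  V(3,1) = exp(-r*dt) * [p*0.333266 + (1-p)*1.510000] = 0.738912; exercise = 0.937809; V(3,1) = max -> 0.937809
  V(3,2) = exp(-r*dt) * [p*1.510000 + (1-p)*2.564159] = 1.852673; exercise = 2.051570; V(3,2) = max -> 2.051570
  V(3,3) = exp(-r*dt) * [p*2.564159 + (1-p)*3.508510] = 2.850419; exercise = 3.049316; V(3,3) = max -> 3.049316
  V(2,0) = exp(-r*dt) * [p*0.116498 + (1-p)*0.937809] = 0.401608; exercise = 0.333266; V(2,0) = max -> 0.401608
  V(2,1) = exp(-r*dt) * [p*0.937809 + (1-p)*2.051570] = 1.311103; exercise = 1.510000; V(2,1) = max -> 1.510000
  V(2,2) = exp(-r*dt) * [p*2.051570 + (1-p)*3.049316] = 2.365261; exercise = 2.564159; V(2,2) = max -> 2.564159
  V(1,0) = exp(-r*dt) * [p*0.401608 + (1-p)*1.510000] = 0.782195; exercise = 0.937809; V(1,0) = max -> 0.937809
  V(1,1) = exp(-r*dt) * [p*1.510000 + (1-p)*2.564159] = 1.852673; exercise = 2.051570; V(1,1) = max -> 2.051570
  V(0,0) = exp(-r*dt) * [p*0.937809 + (1-p)*2.051570] = 1.311103; exercise = 1.510000; V(0,0) = max -> 1.510000


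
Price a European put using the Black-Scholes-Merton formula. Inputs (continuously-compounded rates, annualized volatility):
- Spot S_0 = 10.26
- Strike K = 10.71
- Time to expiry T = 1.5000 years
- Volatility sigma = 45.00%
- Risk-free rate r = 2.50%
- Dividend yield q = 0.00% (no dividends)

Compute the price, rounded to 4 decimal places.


Answer: Price = 2.2617

Derivation:
d1 = (ln(S/K) + (r - q + 0.5*sigma^2) * T) / (sigma * sqrt(T)) = 0.26572420
d2 = d1 - sigma * sqrt(T) = -0.28541100
exp(-rT) = 0.96319442; exp(-qT) = 1.00000000
P = K * exp(-rT) * N(-d2) - S_0 * exp(-qT) * N(-d1)
N(-d1) = 0.39522581; N(-d2) = 0.61233536
P = 10.7100 * 0.96319442 * 0.61233536 - 10.2600 * 1.00000000 * 0.39522581 = 2.2617


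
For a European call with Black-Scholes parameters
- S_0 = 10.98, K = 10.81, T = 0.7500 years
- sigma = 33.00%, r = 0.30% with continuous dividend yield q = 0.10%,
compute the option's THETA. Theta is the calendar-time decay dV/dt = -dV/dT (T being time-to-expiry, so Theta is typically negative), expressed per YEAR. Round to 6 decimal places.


d1 = 0.2027419861; d2 = -0.0830463971
phi(d1) = 0.3908268368; exp(-qT) = 0.9992502812; exp(-rT) = 0.9977525294
Theta = -S*exp(-qT)*phi(d1)*sigma/(2*sqrt(T)) - r*K*exp(-rT)*N(d2) + q*S*exp(-qT)*N(d1)
N(d1) = 0.5803316478; N(d2) = 0.4669073237; sqrt(T) = 0.8660254038
Term 1 = -10.9800 * 0.9992502812 * 0.3908268368 * 0.3300 / (2 * 0.8660254038) = -0.8169854262
Term 2 = -0.0030 * 10.8100 * 0.9977525294 * 0.4669073237 = -0.0151077737
Term 3 = 0.0010 * 10.9800 * 0.9992502812 * 0.5803316478 = 0.0063672643
Theta = -0.8169854262 + (-0.0151077737) + (0.0063672643) = -0.825726

Answer: Theta = -0.825726


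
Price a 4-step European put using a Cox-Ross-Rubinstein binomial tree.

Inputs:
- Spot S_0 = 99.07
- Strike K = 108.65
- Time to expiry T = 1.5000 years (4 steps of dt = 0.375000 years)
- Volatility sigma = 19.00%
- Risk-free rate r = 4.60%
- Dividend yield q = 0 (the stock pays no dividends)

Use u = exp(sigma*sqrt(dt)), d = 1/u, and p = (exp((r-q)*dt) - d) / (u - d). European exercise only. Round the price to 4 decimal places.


Answer: Price = V(0,0) = 10.9095

Derivation:
dt = T/N = 0.375000
u = exp(sigma*sqrt(dt)) = 1.123390; d = 1/u = 0.890163
p = (exp((r-q)*dt) - d) / (u - d) = 0.545549
Discount per step: exp(-r*dt) = 0.982898
Stock lattice S(k, i) with i counting down-moves:
  k=0: S(0,0) = 99.0700
  k=1: S(1,0) = 111.2942; S(1,1) = 88.1884
  k=2: S(2,0) = 125.0268; S(2,1) = 99.0700; S(2,2) = 78.5021
  k=3: S(3,0) = 140.4538; S(3,1) = 111.2942; S(3,2) = 88.1884; S(3,3) = 69.8796
  k=4: S(4,0) = 157.7844; S(4,1) = 125.0268; S(4,2) = 99.0700; S(4,3) = 78.5021; S(4,4) = 62.2043
Terminal payoffs V(N, i) = max(K - S_T, 0):
  V(4,0) = 0.000000; V(4,1) = 0.000000; V(4,2) = 9.580000; V(4,3) = 30.147918; V(4,4) = 46.445732
Backward induction: V(k, i) = exp(-r*dt) * [p * V(k+1, i) + (1-p) * V(k+1, i+1)].
  V(3,0) = exp(-r*dt) * [p*0.000000 + (1-p)*0.000000] = 0.000000
  V(3,1) = exp(-r*dt) * [p*0.000000 + (1-p)*9.580000] = 4.279184
  V(3,2) = exp(-r*dt) * [p*9.580000 + (1-p)*30.147918] = 18.603418
  V(3,3) = exp(-r*dt) * [p*30.147918 + (1-p)*46.445732] = 36.912217
  V(2,0) = exp(-r*dt) * [p*0.000000 + (1-p)*4.279184] = 1.911422
  V(2,1) = exp(-r*dt) * [p*4.279184 + (1-p)*18.603418] = 10.604335
  V(2,2) = exp(-r*dt) * [p*18.603418 + (1-p)*36.912217] = 26.463416
  V(1,0) = exp(-r*dt) * [p*1.911422 + (1-p)*10.604335] = 5.761674
  V(1,1) = exp(-r*dt) * [p*10.604335 + (1-p)*26.463416] = 17.506897
  V(0,0) = exp(-r*dt) * [p*5.761674 + (1-p)*17.506897] = 10.909481
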